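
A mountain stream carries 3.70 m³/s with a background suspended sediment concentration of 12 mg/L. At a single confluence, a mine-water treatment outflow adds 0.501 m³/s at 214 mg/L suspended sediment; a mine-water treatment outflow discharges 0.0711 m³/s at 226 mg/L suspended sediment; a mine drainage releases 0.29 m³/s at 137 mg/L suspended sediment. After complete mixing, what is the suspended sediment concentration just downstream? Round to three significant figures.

Flow-weighted average: C = (3.700·12.00 + 0.5010·214.0 + 0.07110·226.0 + 0.2900·137.0) / 4.562 = 207.4/4.562 = 45.46 mg/L.

45.5 mg/L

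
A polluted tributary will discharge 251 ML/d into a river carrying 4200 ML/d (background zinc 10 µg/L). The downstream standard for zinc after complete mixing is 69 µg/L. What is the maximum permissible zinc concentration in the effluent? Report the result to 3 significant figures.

At the limit, (Qr·Cr + Qe·Cₑ)/(Qr + Qe) = 69:
Cₑ = (4451·69 − 4200·10.00) / 251.0 = 1056 µg/L.

1060 µg/L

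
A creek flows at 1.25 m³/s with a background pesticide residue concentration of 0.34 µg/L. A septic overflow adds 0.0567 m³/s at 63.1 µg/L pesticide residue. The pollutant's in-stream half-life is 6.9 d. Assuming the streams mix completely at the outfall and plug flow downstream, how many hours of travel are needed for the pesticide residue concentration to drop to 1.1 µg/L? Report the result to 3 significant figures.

Flow-weighted average: C = (1.250·0.3400 + 0.05670·63.10) / 1.307 = 4.003/1.307 = 3.063 µg/L.
Half-life 6.9 d → k = ln 2 / 6.9 = 0.1005 d⁻¹.
3.063·exp(−k·t) = 1.1 → t = ln(3.063/1.1)/k = 880900 s = 244.7 h.

245 h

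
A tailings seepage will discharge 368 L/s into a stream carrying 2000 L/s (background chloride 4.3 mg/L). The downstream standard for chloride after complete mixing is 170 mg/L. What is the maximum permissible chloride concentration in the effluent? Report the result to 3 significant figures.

1070 mg/L

At the limit, (Qr·Cr + Qe·Cₑ)/(Qr + Qe) = 170:
Cₑ = (2368·170 − 2000·4.300) / 368.0 = 1071 mg/L.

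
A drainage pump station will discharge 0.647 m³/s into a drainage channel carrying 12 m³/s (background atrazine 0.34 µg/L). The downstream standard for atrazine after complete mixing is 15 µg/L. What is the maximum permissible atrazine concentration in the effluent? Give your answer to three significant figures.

At the limit, (Qr·Cr + Qe·Cₑ)/(Qr + Qe) = 15:
Cₑ = (12.65·15 − 12.00·0.3400) / 0.6470 = 286.9 µg/L.

287 µg/L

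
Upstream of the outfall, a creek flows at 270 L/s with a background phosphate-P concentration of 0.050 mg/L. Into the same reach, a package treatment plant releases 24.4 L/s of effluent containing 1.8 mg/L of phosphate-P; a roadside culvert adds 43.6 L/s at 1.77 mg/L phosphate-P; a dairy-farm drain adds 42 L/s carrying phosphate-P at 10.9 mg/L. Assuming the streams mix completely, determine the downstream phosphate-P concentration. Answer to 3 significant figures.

Conservation of mass: C = (270.0·0.05000 + 24.40·1.800 + 43.60·1.770 + 42.00·10.90) / 380.0 = 592.4/380.0 = 1.559 mg/L.

1.56 mg/L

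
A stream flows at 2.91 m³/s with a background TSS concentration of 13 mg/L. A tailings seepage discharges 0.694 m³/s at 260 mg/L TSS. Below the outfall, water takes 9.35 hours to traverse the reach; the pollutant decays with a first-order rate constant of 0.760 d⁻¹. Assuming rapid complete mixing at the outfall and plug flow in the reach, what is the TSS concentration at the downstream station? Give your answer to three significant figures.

45.0 mg/L

Flow-weighted average: C = (2.910·13.00 + 0.6940·260.0) / 3.604 = 218.3/3.604 = 60.56 mg/L.
Applying C = C₀e^(−kt): 60.56 × 0.7437 = 45.04 mg/L.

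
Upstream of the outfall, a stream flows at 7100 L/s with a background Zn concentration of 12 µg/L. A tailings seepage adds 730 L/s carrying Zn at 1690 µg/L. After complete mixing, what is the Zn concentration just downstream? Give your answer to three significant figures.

168 µg/L

Mass balance: C = (7100·12.00 + 730.0·1690) / 7830 = 1319000/7830 = 168.4 µg/L.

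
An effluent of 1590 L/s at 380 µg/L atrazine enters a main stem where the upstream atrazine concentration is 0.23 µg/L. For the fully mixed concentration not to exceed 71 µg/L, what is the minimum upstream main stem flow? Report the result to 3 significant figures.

6940 L/s

Set C_mix = 71: (Q·0.2300 + 1590·380.0) / (Q + 1590) = 71
→ Q = 1590·(380.0 − 71)/(71 − 0.2300) = 6942 L/s.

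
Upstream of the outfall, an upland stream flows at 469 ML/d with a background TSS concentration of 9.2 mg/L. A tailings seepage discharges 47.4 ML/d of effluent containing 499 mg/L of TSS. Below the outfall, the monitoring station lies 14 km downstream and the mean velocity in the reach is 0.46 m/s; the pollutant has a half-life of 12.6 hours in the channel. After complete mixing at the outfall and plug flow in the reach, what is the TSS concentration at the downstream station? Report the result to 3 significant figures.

Mass balance: C = (469.0·9.200 + 47.40·499.0) / 516.4 = 27970/516.4 = 54.16 mg/L.
Travel time t = 14·1000 / 0.46 = 30430 s = 8.454 h.
Half-life 12.6 h → k = ln 2 / 12.6 = 0.05501 h⁻¹ = 1.320 d⁻¹.
Decay over the reach: 54.16·exp(−kt) = 54.16·0.6281 = 34.02 mg/L.

34.0 mg/L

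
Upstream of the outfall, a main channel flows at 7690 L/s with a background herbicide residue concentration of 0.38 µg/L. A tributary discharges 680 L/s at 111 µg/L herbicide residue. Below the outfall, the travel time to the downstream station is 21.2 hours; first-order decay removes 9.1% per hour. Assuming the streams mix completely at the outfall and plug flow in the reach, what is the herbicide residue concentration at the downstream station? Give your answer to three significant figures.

After mixing, C = (7690·0.3800 + 680.0·111.0) / 8370 = 78400/8370 = 9.367 µg/L.
9.1%/h lost → k = −ln(1 − 0.091) = 0.09541 h⁻¹.
First-order decay: C = 9.367·exp(−k·t) = 9.367·0.1323 = 1.239 µg/L.

1.24 µg/L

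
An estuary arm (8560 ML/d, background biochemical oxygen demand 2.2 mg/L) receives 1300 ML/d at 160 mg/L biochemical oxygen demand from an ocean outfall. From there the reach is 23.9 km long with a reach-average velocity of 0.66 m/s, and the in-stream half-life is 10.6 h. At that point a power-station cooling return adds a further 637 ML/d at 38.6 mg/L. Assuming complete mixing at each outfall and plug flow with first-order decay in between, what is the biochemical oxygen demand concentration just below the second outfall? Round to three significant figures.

Mixed concentration C = ΣQC/ΣQ = (8560·2.200 + 1300·160.0) / 9860 = 226800/9860 = 23.01 mg/L; combined flow 9860 ML/d.
Travel time t = 23.9·1000 / 0.66 = 36210 s = 10.06 h.
Half-life 10.6 h → k = ln 2 / 10.6 = 0.06539 h⁻¹ = 1.569 d⁻¹.
After decay, C = 23.01 × e^(−kt) = 23.01 × 0.5180 = 11.92 mg/L.
Second outfall: C = (9860·11.92 + 637.0·38.60)/10500 = 13.54 mg/L.

13.5 mg/L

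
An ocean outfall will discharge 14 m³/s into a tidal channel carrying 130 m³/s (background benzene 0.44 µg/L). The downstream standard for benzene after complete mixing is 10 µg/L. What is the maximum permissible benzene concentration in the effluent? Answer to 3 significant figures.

At the limit, (Qr·Cr + Qe·Cₑ)/(Qr + Qe) = 10:
Cₑ = (144.0·10 − 130.0·0.4400) / 14.00 = 98.77 µg/L.

98.8 µg/L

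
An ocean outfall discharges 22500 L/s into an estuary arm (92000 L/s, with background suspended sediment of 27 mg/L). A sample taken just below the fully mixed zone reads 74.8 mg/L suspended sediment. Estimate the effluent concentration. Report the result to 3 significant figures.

Mass balance: 92000·27.00 + 22500·Cₑ = 114500·74.80
→ Cₑ = (114500·74.80 − 92000·27.00) / 22500 = 270.2 mg/L.

270 mg/L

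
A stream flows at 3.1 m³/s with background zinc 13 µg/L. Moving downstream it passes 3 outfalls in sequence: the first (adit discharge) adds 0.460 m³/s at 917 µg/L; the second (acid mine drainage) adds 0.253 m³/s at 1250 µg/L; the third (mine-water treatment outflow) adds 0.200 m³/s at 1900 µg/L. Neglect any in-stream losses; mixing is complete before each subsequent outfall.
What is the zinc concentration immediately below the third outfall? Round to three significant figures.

Outfall 1: combined Q = 3.560 m³/s; C = (3.100·13.00 + 0.4600·917.0)/3.560 = 129.8 µg/L.
Outfall 2: combined Q = 3.813 m³/s; C = (3.560·129.8 + 0.2530·1250)/3.813 = 204.1 µg/L.
Outfall 3: combined Q = 4.013 m³/s; C = (3.813·204.1 + 0.2000·1900)/4.013 = 288.7 µg/L.

289 µg/L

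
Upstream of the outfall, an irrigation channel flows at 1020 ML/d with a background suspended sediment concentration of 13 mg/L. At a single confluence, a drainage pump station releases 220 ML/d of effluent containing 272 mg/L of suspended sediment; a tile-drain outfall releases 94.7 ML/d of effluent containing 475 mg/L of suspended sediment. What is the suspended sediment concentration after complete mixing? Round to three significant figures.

88.5 mg/L

Conservation of mass: C = (1020·13.00 + 220.0·272.0 + 94.70·475.0) / 1335 = 118100/1335 = 88.47 mg/L.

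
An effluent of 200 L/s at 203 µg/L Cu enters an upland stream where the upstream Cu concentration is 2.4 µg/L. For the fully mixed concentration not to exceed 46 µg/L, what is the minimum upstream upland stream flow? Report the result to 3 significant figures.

720 L/s

Set C_mix = 46: (Q·2.400 + 200.0·203.0) / (Q + 200.0) = 46
→ Q = 200.0·(203.0 − 46)/(46 − 2.400) = 720.2 L/s.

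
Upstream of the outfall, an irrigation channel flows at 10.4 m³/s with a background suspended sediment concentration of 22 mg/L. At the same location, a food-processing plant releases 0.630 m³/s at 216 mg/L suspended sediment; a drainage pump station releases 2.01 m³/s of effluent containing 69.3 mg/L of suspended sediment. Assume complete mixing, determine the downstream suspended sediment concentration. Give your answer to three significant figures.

Mass balance: C = (10.40·22.00 + 0.6300·216.0 + 2.010·69.30) / 13.04 = 504.2/13.04 = 38.66 mg/L.

38.7 mg/L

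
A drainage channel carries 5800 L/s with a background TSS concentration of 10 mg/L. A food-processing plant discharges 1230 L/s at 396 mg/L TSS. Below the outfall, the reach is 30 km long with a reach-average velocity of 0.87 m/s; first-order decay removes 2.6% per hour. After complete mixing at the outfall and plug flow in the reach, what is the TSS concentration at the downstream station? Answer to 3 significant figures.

60.2 mg/L

Mass balance: C = (5800·10.00 + 1230·396.0) / 7030 = 545100/7030 = 77.54 mg/L.
Travel time t = 30·1000 / 0.87 = 34480 s = 9.579 h.
2.6%/h lost → k = −ln(1 − 0.026) = 0.02634 h⁻¹.
Applying C = C₀e^(−kt): 77.54 × 0.7770 = 60.24 mg/L.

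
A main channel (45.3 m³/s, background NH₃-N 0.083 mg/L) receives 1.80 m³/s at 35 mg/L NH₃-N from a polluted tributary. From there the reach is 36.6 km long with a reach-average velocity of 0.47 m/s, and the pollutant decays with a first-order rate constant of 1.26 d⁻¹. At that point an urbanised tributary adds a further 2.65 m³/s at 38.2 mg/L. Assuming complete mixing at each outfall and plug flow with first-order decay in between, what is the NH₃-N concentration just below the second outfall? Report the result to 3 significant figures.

2.47 mg/L

Conservation of mass: C = (45.30·0.08300 + 1.800·35.00) / 47.10 = 66.76/47.10 = 1.417 mg/L; combined flow 47.10 m³/s.
Travel time t = 36.6·1000 / 0.47 = 77870 s = 21.63 h.
First-order decay: C = 1.417·exp(−k·t) = 1.417·0.3212 = 0.4553 mg/L.
Second outfall: C = (47.10·0.4553 + 2.650·38.20)/49.75 = 2.466 mg/L.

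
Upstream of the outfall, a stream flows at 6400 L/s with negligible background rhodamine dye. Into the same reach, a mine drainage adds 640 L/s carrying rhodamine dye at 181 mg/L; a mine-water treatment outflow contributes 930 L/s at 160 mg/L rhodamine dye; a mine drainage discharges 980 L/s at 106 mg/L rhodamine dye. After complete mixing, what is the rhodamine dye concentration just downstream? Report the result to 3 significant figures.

41.2 mg/L

Conservation of mass: C = (6400·0 + 640.0·181.0 + 930.0·160.0 + 980.0·106.0) / 8950 = 368500/8950 = 41.18 mg/L.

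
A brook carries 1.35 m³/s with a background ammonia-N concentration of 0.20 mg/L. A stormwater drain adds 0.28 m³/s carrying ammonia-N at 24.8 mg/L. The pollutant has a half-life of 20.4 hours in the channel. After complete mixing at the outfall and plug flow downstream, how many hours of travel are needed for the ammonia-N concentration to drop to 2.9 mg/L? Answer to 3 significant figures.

Conservation of mass: C = (1.350·0.2000 + 0.2800·24.80) / 1.630 = 7.214/1.630 = 4.426 mg/L.
Half-life 20.4 h → k = ln 2 / 20.4 = 0.03398 h⁻¹ = 0.8155 d⁻¹.
4.426·exp(−k·t) = 2.9 → t = ln(4.426/2.9)/k = 44790 s = 12.44 h.

12.4 h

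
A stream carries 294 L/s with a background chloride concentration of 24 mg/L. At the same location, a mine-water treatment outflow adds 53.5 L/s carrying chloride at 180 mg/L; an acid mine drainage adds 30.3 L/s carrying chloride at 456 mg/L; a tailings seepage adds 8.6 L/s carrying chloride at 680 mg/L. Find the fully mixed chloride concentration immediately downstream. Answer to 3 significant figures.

94.1 mg/L

After mixing, C = (294.0·24.00 + 53.50·180.0 + 30.30·456.0 + 8.600·680.0) / 386.4 = 36350/386.4 = 94.08 mg/L.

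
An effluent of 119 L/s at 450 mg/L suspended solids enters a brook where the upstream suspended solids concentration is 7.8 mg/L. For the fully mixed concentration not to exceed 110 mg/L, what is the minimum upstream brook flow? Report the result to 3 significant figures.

396 L/s

Set C_mix = 110: (Q·7.800 + 119.0·450.0) / (Q + 119.0) = 110
→ Q = 119.0·(450.0 − 110)/(110 − 7.800) = 395.9 L/s.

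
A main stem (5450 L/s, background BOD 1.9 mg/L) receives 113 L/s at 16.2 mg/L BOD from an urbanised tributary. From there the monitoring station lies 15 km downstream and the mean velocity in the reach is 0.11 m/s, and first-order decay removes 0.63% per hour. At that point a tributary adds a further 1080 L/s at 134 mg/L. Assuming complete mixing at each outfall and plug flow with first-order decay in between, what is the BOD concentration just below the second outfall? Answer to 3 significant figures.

After mixing, C = (5450·1.900 + 113.0·16.20) / 5563 = 12190/5563 = 2.190 mg/L; combined flow 5563 L/s.
Travel time t = 15·1000 / 0.11 = 136400 s = 37.88 h.
0.63%/h lost → k = −ln(1 − 0.0063) = 0.006320 h⁻¹.
First-order decay: C = 2.190·exp(−k·t) = 2.190·0.7871 = 1.724 mg/L.
At the second outfall, C = (5563·1.724 + 1080·134.0) / (5563 + 1080) = 23.23 mg/L.

23.2 mg/L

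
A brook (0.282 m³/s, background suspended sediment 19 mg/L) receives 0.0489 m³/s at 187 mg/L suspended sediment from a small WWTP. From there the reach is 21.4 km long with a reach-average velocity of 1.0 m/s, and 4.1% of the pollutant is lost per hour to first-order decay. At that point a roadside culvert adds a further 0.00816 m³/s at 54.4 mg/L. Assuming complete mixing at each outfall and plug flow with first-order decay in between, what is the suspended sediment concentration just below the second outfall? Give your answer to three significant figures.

34.7 mg/L

Mass balance: C = (0.2820·19.00 + 0.04890·187.0) / 0.3309 = 14.50/0.3309 = 43.83 mg/L; combined flow 0.3309 m³/s.
Travel time t = 21.4·1000 / 1.0 = 21400 s = 5.944 h.
4.1%/h lost → k = −ln(1 − 0.041) = 0.04186 h⁻¹.
Decay over the reach: 43.83·exp(−kt) = 43.83·0.7797 = 34.17 mg/L.
Second outfall: C = (0.3309·34.17 + 0.008160·54.40)/0.3391 = 34.66 mg/L.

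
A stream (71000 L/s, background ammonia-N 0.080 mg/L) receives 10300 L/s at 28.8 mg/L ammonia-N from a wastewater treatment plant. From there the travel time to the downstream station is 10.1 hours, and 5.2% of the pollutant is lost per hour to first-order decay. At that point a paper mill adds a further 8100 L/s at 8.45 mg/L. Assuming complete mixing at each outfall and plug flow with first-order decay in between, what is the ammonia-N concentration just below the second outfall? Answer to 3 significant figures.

2.74 mg/L

After mixing, C = (71000·0.08000 + 10300·28.80) / 81300 = 302300/81300 = 3.719 mg/L; combined flow 81300 L/s.
5.2%/h lost → k = −ln(1 − 0.052) = 0.05340 h⁻¹.
Decay over the reach: 3.719·exp(−kt) = 3.719·0.5831 = 2.168 mg/L.
At the second outfall, C = (81300·2.168 + 8100·8.450) / (81300 + 8100) = 2.738 mg/L.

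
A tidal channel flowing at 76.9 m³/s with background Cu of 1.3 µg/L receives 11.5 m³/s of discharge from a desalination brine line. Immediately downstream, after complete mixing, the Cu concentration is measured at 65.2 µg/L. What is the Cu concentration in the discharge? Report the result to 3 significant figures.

492 µg/L

Mass balance: 76.90·1.300 + 11.50·Cₑ = 88.40·65.20
→ Cₑ = (88.40·65.20 − 76.90·1.300) / 11.50 = 492.5 µg/L.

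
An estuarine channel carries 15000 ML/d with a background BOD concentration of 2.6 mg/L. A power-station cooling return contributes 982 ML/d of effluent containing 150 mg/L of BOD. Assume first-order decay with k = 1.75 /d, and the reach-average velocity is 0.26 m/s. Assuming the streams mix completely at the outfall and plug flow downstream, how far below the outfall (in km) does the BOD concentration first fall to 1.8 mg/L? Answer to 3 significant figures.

24.0 km

Conservation of mass: C = (15000·2.600 + 982.0·150.0) / 15980 = 186300/15980 = 11.66 mg/L.
Set 11.66·exp(−k·t) = 1.8 → t = ln(11.66/1.8)/k = 92230 s = 25.62 h.
Distance = v·t = 0.26·92230 = 23980 m = 23.98 km.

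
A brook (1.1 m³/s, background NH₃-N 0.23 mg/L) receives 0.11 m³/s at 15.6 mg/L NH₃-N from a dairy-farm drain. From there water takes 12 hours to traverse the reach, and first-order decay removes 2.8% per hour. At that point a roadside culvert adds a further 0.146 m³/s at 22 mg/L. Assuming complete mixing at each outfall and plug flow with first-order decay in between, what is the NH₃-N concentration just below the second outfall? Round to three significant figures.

3.40 mg/L

After mixing, C = (1.100·0.2300 + 0.1100·15.60) / 1.210 = 1.969/1.210 = 1.627 mg/L; combined flow 1.210 m³/s.
2.8%/h lost → k = −ln(1 − 0.028) = 0.02840 h⁻¹.
Decay over the reach: 1.627·exp(−kt) = 1.627·0.7112 = 1.157 mg/L.
Second outfall: C = (1.210·1.157 + 0.1460·22.00)/1.356 = 3.401 mg/L.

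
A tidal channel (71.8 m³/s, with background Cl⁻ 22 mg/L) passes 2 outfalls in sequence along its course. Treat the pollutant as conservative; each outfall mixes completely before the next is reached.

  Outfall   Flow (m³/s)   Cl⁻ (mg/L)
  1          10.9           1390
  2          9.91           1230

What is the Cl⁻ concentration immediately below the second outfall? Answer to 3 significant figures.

After outfall 1: Q = 71.80 + 10.90 = 82.70 m³/s; C = (71.80·22.00 + 10.90·1390)/82.70 = 202.3 mg/L.
After outfall 2: Q = 82.70 + 9.910 = 92.61 m³/s; C = (82.70·202.3 + 9.910·1230)/92.61 = 312.3 mg/L.

312 mg/L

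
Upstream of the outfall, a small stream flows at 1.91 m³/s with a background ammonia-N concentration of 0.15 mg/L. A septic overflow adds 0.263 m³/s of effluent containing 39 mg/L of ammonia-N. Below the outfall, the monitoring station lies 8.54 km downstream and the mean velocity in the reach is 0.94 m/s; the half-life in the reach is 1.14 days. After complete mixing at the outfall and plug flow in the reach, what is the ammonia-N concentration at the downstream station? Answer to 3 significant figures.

Flow-weighted average: C = (1.910·0.1500 + 0.2630·39.00) / 2.173 = 10.54/2.173 = 4.852 mg/L.
Travel time t = 8.54·1000 / 0.94 = 9085 s = 2.524 h.
Half-life 1.14 d → k = ln 2 / 1.14 = 0.6080 d⁻¹.
First-order decay: C = 4.852·exp(−k·t) = 4.852·0.9381 = 4.552 mg/L.

4.55 mg/L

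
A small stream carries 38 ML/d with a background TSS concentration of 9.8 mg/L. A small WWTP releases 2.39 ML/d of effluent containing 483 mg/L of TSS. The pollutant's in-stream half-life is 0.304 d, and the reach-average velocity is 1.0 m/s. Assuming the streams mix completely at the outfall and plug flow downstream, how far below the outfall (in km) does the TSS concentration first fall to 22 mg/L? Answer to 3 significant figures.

Mixed concentration C = ΣQC/ΣQ = (38.00·9.800 + 2.390·483.0) / 40.39 = 1527/40.39 = 37.80 mg/L.
Half-life 0.304 d → k = ln 2 / 0.304 = 2.280 d⁻¹.
Set 37.80·exp(−k·t) = 22 → t = ln(37.80/22)/k = 20510 s = 5.698 h.
Distance = v·t = 1.0·20510 = 20510 m = 20.51 km.

20.5 km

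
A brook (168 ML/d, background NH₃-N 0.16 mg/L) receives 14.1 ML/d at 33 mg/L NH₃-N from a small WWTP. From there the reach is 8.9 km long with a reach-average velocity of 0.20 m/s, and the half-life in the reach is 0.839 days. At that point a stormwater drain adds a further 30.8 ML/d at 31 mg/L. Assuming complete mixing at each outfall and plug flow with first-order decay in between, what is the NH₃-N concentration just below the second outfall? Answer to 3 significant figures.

6.00 mg/L

Mixed concentration C = ΣQC/ΣQ = (168.0·0.1600 + 14.10·33.00) / 182.1 = 492.2/182.1 = 2.703 mg/L; combined flow 182.1 ML/d.
Travel time t = 8.9·1000 / 0.20 = 44500 s = 12.36 h.
Half-life 0.839 d → k = ln 2 / 0.839 = 0.8262 d⁻¹.
After decay, C = 2.703 × e^(−kt) = 2.703 × 0.6534 = 1.766 mg/L.
At the second outfall, C = (182.1·1.766 + 30.80·31.00) / (182.1 + 30.80) = 5.995 mg/L.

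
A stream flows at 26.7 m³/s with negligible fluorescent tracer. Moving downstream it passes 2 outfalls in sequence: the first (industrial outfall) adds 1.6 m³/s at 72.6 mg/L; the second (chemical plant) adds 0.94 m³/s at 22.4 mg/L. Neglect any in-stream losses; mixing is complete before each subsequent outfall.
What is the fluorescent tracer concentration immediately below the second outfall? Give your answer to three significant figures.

After outfall 1: Q = 26.70 + 1.600 = 28.30 m³/s; C = (26.70·0 + 1.600·72.60)/28.30 = 4.105 mg/L.
After outfall 2: Q = 28.30 + 0.9400 = 29.24 m³/s; C = (28.30·4.105 + 0.9400·22.40)/29.24 = 4.693 mg/L.

4.69 mg/L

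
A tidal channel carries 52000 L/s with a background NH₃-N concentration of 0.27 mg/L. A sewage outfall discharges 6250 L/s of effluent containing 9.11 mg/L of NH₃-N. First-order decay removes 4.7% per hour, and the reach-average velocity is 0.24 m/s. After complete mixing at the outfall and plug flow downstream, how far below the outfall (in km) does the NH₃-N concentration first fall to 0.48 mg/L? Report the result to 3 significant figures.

16.7 km

Mass balance: C = (52000·0.2700 + 6250·9.110) / 58250 = 70980/58250 = 1.218 mg/L.
4.7%/h lost → k = −ln(1 − 0.047) = 0.04814 h⁻¹.
Set 1.218·exp(−k·t) = 0.48 → t = ln(1.218/0.48)/k = 69670 s = 19.35 h.
Distance = v·t = 0.24·69670 = 16720 m = 16.72 km.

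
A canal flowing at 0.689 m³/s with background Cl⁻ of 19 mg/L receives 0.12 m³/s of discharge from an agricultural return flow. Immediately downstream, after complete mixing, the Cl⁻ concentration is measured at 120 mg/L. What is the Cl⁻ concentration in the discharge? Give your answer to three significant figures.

Mass balance: 0.6890·19.00 + 0.1200·Cₑ = 0.8090·120.0
→ Cₑ = (0.8090·120.0 − 0.6890·19.00) / 0.1200 = 699.9 mg/L.

700 mg/L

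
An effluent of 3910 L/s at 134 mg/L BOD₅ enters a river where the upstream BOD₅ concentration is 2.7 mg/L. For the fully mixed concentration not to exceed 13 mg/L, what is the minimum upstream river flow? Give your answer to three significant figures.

Set C_mix = 13: (Q·2.700 + 3910·134.0) / (Q + 3910) = 13
→ Q = 3910·(134.0 − 13)/(13 − 2.700) = 45930 L/s.

45900 L/s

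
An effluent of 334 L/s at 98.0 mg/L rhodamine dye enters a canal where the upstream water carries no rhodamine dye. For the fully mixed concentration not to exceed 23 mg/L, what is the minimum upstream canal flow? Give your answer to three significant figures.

1090 L/s

Set C_mix = 23: (Q·0 + 334.0·98.00) / (Q + 334.0) = 23
→ Q = 334.0·(98.00 − 23)/(23 − 0) = 1089 L/s.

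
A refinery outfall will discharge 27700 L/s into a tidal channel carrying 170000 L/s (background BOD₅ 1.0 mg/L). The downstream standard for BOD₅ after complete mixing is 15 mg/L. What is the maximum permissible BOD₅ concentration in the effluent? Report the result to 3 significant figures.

101 mg/L

At the limit, (Qr·Cr + Qe·Cₑ)/(Qr + Qe) = 15:
Cₑ = (197700·15 − 170000·1.000) / 27700 = 100.9 mg/L.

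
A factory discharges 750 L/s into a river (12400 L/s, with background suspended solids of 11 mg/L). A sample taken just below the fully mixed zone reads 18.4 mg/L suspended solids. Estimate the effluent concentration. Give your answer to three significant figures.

141 mg/L

Mass balance: 12400·11.00 + 750.0·Cₑ = 13150·18.40
→ Cₑ = (13150·18.40 − 12400·11.00) / 750.0 = 140.7 mg/L.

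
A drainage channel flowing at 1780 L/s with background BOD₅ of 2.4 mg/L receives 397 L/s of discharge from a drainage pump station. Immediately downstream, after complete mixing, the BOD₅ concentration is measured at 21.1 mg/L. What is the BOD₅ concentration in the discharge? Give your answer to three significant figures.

Mass balance: 1780·2.400 + 397.0·Cₑ = 2177·21.10
→ Cₑ = (2177·21.10 − 1780·2.400) / 397.0 = 104.9 mg/L.

105 mg/L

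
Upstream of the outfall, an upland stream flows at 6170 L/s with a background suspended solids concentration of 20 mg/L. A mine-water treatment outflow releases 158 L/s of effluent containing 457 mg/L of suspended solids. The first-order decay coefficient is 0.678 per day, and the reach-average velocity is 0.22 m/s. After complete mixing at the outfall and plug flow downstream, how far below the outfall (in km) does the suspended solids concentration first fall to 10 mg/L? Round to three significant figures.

31.6 km

Flow-weighted average: C = (6170·20.00 + 158.0·457.0) / 6328 = 195600/6328 = 30.91 mg/L.
Set 30.91·exp(−k·t) = 10 → t = ln(30.91/10)/k = 143800 s = 39.95 h.
Distance = v·t = 0.22·143800 = 31640 m = 31.64 km.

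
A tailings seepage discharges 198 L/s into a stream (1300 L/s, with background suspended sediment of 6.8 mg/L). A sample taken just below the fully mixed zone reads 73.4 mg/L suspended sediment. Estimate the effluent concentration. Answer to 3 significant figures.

511 mg/L

Mass balance: 1300·6.800 + 198.0·Cₑ = 1498·73.40
→ Cₑ = (1498·73.40 − 1300·6.800) / 198.0 = 510.7 mg/L.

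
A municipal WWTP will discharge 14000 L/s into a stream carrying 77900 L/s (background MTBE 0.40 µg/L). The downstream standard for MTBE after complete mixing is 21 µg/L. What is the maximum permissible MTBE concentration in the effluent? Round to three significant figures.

At the limit, (Qr·Cr + Qe·Cₑ)/(Qr + Qe) = 21:
Cₑ = (91900·21 − 77900·0.4000) / 14000 = 135.6 µg/L.

136 µg/L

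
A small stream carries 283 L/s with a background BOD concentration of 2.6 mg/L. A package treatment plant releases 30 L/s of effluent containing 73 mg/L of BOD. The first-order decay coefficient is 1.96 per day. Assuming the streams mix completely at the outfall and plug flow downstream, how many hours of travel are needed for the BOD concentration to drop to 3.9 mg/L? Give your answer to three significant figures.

After mixing, C = (283.0·2.600 + 30.00·73.00) / 313.0 = 2926/313.0 = 9.348 mg/L.
9.348·exp(−k·t) = 3.9 → t = ln(9.348/3.9)/k = 38530 s = 10.70 h.

10.7 h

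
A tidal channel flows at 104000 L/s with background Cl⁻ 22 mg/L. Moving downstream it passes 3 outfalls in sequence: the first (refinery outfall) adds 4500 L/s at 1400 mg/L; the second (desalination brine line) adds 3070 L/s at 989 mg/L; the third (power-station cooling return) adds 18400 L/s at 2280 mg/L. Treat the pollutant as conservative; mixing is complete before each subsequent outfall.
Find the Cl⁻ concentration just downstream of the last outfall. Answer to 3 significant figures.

Outfall 1: combined Q = 108500 L/s; C = (104000·22.00 + 4500·1400)/108500 = 79.15 mg/L.
Outfall 2: combined Q = 111600 L/s; C = (108500·79.15 + 3070·989.0)/111600 = 104.2 mg/L.
Outfall 3: combined Q = 130000 L/s; C = (111600·104.2 + 18400·2280)/130000 = 412.2 mg/L.

412 mg/L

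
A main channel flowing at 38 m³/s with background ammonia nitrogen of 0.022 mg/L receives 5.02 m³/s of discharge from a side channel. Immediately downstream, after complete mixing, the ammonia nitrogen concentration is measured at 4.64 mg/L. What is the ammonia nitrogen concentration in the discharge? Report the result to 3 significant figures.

39.6 mg/L

Mass balance: 38.00·0.02200 + 5.020·Cₑ = 43.02·4.640
→ Cₑ = (43.02·4.640 − 38.00·0.02200) / 5.020 = 39.60 mg/L.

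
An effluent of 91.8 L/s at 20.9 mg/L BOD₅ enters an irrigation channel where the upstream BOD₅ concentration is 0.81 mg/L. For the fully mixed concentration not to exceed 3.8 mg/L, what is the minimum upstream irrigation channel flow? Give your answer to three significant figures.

525 L/s

Set C_mix = 3.8: (Q·0.8100 + 91.80·20.90) / (Q + 91.80) = 3.8
→ Q = 91.80·(20.90 − 3.8)/(3.8 − 0.8100) = 525.0 L/s.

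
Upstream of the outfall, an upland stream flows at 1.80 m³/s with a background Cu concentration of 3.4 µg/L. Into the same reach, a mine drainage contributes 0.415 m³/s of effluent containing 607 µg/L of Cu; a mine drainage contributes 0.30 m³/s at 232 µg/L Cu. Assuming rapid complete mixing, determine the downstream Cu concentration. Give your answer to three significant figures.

130 µg/L

Mixed concentration C = ΣQC/ΣQ = (1.800·3.400 + 0.4150·607.0 + 0.3000·232.0) / 2.515 = 327.6/2.515 = 130.3 µg/L.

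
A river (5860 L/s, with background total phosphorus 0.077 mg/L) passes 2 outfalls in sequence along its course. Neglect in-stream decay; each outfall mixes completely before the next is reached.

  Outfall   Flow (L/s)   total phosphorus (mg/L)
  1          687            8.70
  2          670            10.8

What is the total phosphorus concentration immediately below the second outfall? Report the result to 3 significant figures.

1.89 mg/L

After outfall 1: Q = 5860 + 687.0 = 6547 L/s; C = (5860·0.07700 + 687.0·8.700)/6547 = 0.9818 mg/L.
After outfall 2: Q = 6547 + 670.0 = 7217 L/s; C = (6547·0.9818 + 670.0·10.80)/7217 = 1.893 mg/L.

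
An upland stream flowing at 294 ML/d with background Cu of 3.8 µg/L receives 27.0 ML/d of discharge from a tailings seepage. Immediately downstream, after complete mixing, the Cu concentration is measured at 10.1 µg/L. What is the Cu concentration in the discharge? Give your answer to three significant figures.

78.7 µg/L

Mass balance: 294.0·3.800 + 27.00·Cₑ = 321.0·10.10
→ Cₑ = (321.0·10.10 − 294.0·3.800) / 27.00 = 78.70 µg/L.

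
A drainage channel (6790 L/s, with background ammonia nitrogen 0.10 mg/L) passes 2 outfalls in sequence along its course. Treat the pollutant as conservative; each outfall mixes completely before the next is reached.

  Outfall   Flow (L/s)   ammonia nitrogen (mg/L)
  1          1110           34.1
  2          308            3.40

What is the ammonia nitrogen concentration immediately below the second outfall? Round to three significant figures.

4.82 mg/L

After outfall 1: Q = 6790 + 1110 = 7900 L/s; C = (6790·0.1000 + 1110·34.10)/7900 = 4.877 mg/L.
After outfall 2: Q = 7900 + 308.0 = 8208 L/s; C = (7900·4.877 + 308.0·3.400)/8208 = 4.822 mg/L.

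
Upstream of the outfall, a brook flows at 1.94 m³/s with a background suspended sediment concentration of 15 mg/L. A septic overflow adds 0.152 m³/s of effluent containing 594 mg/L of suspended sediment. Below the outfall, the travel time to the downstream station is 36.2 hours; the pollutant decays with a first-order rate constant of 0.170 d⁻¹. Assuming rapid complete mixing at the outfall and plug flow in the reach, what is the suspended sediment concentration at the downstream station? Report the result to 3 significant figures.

Flow-weighted average: C = (1.940·15.00 + 0.1520·594.0) / 2.092 = 119.4/2.092 = 57.07 mg/L.
Decay over the reach: 57.07·exp(−kt) = 57.07·0.7738 = 44.16 mg/L.

44.2 mg/L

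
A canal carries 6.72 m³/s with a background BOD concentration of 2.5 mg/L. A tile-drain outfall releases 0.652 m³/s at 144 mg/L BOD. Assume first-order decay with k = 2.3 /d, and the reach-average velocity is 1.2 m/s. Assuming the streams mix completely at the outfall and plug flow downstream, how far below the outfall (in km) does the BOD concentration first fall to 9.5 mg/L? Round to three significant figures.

20.6 km

Mass balance: C = (6.720·2.500 + 0.6520·144.0) / 7.372 = 110.7/7.372 = 15.01 mg/L.
Set 15.01·exp(−k·t) = 9.5 → t = ln(15.01/9.5)/k = 17190 s = 4.776 h.
Distance = v·t = 1.2·17190 = 20630 m = 20.63 km.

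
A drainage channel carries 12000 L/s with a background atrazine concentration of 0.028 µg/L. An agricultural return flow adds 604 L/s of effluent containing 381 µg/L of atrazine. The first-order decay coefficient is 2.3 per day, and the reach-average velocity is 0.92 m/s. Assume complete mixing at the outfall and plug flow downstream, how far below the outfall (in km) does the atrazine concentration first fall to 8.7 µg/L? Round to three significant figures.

25.7 km

After mixing, C = (12000·0.02800 + 604.0·381.0) / 12600 = 230500/12600 = 18.28 µg/L.
Set 18.28·exp(−k·t) = 8.7 → t = ln(18.28/8.7)/k = 27900 s = 7.750 h.
Distance = v·t = 0.92·27900 = 25670 m = 25.67 km.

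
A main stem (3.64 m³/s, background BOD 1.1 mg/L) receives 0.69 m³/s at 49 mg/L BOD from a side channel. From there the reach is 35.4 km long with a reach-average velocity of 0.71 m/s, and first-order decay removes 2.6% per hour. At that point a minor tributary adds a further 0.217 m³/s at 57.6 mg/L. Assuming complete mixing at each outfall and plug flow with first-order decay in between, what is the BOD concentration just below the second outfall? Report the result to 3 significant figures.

8.52 mg/L

Conservation of mass: C = (3.640·1.100 + 0.6900·49.00) / 4.330 = 37.81/4.330 = 8.733 mg/L; combined flow 4.330 m³/s.
Travel time t = 35.4·1000 / 0.71 = 49860 s = 13.85 h.
2.6%/h lost → k = −ln(1 − 0.026) = 0.02634 h⁻¹.
Decay over the reach: 8.733·exp(−kt) = 8.733·0.6943 = 6.063 mg/L.
At the second outfall, C = (4.330·6.063 + 0.2170·57.60) / (4.330 + 0.2170) = 8.523 mg/L.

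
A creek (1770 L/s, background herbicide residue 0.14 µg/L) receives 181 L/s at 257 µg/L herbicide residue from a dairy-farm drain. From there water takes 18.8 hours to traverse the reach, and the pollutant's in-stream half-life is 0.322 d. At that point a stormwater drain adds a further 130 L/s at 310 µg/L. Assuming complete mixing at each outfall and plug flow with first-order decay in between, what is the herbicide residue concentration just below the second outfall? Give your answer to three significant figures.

23.5 µg/L

After mixing, C = (1770·0.1400 + 181.0·257.0) / 1951 = 46760/1951 = 23.97 µg/L; combined flow 1951 L/s.
Half-life 0.322 d → k = ln 2 / 0.322 = 2.153 d⁻¹.
Decay over the reach: 23.97·exp(−kt) = 23.97·0.1852 = 4.440 µg/L.
Second outfall: C = (1951·4.440 + 130.0·310.0)/2081 = 23.53 µg/L.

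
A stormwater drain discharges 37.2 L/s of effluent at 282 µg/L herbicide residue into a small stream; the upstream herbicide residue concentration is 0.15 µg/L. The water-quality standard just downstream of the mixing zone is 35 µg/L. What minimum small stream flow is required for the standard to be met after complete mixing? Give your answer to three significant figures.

Set C_mix = 35: (Q·0.1500 + 37.20·282.0) / (Q + 37.20) = 35
→ Q = 37.20·(282.0 − 35)/(35 − 0.1500) = 263.7 L/s.

264 L/s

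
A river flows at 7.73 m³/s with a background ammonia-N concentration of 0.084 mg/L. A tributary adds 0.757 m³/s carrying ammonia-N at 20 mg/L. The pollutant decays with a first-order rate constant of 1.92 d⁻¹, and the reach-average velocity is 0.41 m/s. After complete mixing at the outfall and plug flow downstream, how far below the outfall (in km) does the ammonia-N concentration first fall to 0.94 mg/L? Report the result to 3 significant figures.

12.6 km

Conservation of mass: C = (7.730·0.08400 + 0.7570·20.00) / 8.487 = 15.79/8.487 = 1.860 mg/L.
Set 1.860·exp(−k·t) = 0.94 → t = ln(1.860/0.94)/k = 30720 s = 8.533 h.
Distance = v·t = 0.41·30720 = 12600 m = 12.60 km.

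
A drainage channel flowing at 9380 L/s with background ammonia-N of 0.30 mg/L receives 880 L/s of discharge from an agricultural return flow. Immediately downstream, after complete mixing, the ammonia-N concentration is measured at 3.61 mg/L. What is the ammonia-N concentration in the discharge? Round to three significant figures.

Mass balance: 9380·0.3000 + 880.0·Cₑ = 10260·3.610
→ Cₑ = (10260·3.610 − 9380·0.3000) / 880.0 = 38.89 mg/L.

38.9 mg/L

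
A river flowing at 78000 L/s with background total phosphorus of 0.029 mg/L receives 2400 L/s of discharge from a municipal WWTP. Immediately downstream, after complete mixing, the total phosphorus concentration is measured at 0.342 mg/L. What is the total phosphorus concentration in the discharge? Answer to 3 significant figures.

10.5 mg/L

Mass balance: 78000·0.02900 + 2400·Cₑ = 80400·0.3420
→ Cₑ = (80400·0.3420 − 78000·0.02900) / 2400 = 10.51 mg/L.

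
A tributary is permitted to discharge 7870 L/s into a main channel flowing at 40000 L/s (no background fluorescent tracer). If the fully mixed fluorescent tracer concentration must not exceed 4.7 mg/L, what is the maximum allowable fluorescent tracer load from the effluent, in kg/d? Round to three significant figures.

Mass balance at the limit: 40000·0 + 7870·Cₑ = 47870·4.7 → Cₑ = 28.59 mg/L.
7870 L/s = 7.870 m³/s. Load = 7.870 m³/s × 28.59 g/m³ × 86 400 s/d = 19440 kg/d.

19400 kg/d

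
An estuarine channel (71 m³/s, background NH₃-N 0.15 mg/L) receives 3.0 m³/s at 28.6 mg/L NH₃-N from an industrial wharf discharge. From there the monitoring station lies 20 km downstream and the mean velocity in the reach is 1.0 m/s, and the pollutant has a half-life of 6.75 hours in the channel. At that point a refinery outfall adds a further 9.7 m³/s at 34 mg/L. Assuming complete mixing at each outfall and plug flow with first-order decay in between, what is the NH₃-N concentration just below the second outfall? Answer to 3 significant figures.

Conservation of mass: C = (71.00·0.1500 + 3.000·28.60) / 74.00 = 96.45/74.00 = 1.303 mg/L; combined flow 74.00 m³/s.
Travel time t = 20·1000 / 1.0 = 20000 s = 5.556 h.
Half-life 6.75 h → k = ln 2 / 6.75 = 0.1027 h⁻¹ = 2.465 d⁻¹.
First-order decay: C = 1.303·exp(−k·t) = 1.303·0.5652 = 0.7367 mg/L.
At the second outfall, C = (74.00·0.7367 + 9.700·34.00) / (74.00 + 9.700) = 4.592 mg/L.

4.59 mg/L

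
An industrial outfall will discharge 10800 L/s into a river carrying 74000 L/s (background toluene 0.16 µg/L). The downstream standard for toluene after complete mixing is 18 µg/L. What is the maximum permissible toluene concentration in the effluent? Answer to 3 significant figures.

At the limit, (Qr·Cr + Qe·Cₑ)/(Qr + Qe) = 18:
Cₑ = (84800·18 − 74000·0.1600) / 10800 = 140.2 µg/L.

140 µg/L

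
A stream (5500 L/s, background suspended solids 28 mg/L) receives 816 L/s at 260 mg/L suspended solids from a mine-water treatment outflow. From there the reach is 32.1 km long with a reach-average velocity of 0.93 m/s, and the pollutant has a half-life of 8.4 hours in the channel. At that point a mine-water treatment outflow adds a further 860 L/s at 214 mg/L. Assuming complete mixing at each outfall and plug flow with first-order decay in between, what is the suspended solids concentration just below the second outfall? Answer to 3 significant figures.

48.8 mg/L

Mass balance: C = (5500·28.00 + 816.0·260.0) / 6316 = 366200/6316 = 57.97 mg/L; combined flow 6316 L/s.
Travel time t = 32.1·1000 / 0.93 = 34520 s = 9.588 h.
Half-life 8.4 h → k = ln 2 / 8.4 = 0.08252 h⁻¹ = 1.980 d⁻¹.
Decay over the reach: 57.97·exp(−kt) = 57.97·0.4533 = 26.28 mg/L.
At the second outfall, C = (6316·26.28 + 860.0·214.0) / (6316 + 860.0) = 48.78 mg/L.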